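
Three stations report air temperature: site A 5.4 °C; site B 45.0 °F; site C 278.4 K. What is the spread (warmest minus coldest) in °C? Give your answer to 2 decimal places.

1.97 °C

site B: 45.0 °F = 7.222 °C.
site C: 278.4 K = 5.250 °C.
Spread: 7.222 − 5.250 = 1.972 °C.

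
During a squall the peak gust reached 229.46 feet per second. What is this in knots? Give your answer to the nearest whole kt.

136 kt

1 ft/s = 0.592484 kt, so 229.46 × 0.592484 = 136 kt.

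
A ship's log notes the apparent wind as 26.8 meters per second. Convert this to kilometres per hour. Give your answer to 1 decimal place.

96.5 km/h

1 m/s = 3.6 km/h, so 26.8 × 3.6 = 96.5 km/h.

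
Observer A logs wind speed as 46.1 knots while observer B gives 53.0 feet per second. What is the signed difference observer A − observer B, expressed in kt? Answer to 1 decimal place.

14.7 kt

observer B: 53.0 ft/s = 31.402 kt.
Difference: 46.100 − 31.402 = 14.7 kt.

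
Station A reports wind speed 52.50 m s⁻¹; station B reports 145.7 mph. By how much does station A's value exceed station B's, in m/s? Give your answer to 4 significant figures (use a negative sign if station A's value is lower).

-12.63 m/s

station B: 145.7 mph = 65.1337 m/s.
Difference: 52.5000 − 65.1337 = -12.63 m/s.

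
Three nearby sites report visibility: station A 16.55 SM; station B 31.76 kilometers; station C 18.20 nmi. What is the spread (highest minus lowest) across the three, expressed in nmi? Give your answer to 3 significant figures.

3.82 nmi

station A: 16.55 SM = 14.3816 nmi.
station B: 31.76 km = 17.1490 nmi.
Spread: 18.2000 − 14.3816 = 3.82 nmi.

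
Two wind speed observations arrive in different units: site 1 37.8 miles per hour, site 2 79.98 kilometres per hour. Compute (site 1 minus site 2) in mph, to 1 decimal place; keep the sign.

site 2: 79.98 km/h = 49.697 mph.
Difference: 37.800 − 49.697 = -11.9 mph.

-11.9 mph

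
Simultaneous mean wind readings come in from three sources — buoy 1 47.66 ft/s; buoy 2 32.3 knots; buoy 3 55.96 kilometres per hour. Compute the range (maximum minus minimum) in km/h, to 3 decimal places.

buoy 1: 47.66 ft/s = 52.29636 km/h.
buoy 2: 32.3 kt = 59.81960 km/h.
Spread: 59.81960 − 52.29636 = 7.523 km/h.

7.523 km/h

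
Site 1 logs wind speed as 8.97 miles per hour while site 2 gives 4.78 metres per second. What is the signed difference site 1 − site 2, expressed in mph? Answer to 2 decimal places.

-1.72 mph

site 2: 4.78 m/s = 10.6926 mph.
Difference: 8.9700 − 10.6926 = -1.72 mph.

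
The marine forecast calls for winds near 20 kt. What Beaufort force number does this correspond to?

Beaufort force 5

20 kt lies in the Beaufort 5 band (fresh breeze, 17–21 kt).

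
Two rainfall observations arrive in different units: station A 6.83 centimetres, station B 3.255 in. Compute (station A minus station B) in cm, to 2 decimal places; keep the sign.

station B: 3.255 in = 8.2677 cm.
Difference: 6.8300 − 8.2677 = -1.44 cm.

-1.44 cm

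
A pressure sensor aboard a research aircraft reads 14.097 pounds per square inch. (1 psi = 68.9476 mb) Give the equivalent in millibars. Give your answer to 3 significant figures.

972 mb

1 psi = 68.9476 mb, so 14.097 × 68.9476 = 972 mb.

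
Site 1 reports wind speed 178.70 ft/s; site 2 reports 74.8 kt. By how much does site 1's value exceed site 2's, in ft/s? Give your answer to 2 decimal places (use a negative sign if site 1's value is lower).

site 2: 74.8 kt = 126.2482 ft/s.
Difference: 178.7000 − 126.2482 = 52.45 ft/s.

52.45 ft/s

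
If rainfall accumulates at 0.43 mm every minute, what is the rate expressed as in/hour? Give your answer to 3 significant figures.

0.43 mm/minute × 0.0393701 in/mm × 60 minute/hour = 1.02 in/hour.

1.02 in/hour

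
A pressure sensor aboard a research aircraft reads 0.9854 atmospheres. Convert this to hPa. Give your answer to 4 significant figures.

998.5 hPa

1 atm = 1013.25 hPa, so 0.9854 × 1013.25 = 998.5 hPa.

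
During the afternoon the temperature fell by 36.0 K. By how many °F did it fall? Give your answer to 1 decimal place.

64.8 °F

A change of 1 °C equals a change of 1.8 °F: Δ°F = 36.0 × 1.8 = 64.8 °F.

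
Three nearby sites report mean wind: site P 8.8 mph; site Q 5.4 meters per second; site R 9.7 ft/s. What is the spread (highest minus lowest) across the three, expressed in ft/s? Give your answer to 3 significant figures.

site P: 8.8 mph = 12.9067 ft/s.
site Q: 5.4 m/s = 17.7165 ft/s.
Spread: 17.7165 − 9.7000 = 8.02 ft/s.

8.02 ft/s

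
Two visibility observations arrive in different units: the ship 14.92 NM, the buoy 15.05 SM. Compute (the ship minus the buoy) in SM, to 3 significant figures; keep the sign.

2.12 SM

the ship: 14.92 nmi = 17.1696 SM.
Difference: 17.1696 − 15.0500 = 2.12 SM.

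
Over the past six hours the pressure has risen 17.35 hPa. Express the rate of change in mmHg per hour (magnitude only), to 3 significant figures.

2.17 mmHg per hour

17.35 hPa / 6 h × 0.750062 mmHg/hPa = 2.17 mmHg/h.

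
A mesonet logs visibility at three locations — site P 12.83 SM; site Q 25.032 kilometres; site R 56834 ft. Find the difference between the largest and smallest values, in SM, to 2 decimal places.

site Q: 25.032 km = 15.5542 SM.
site R: 56834 ft = 10.7640 SM.
Spread: 15.5542 − 10.7640 = 4.79 SM.

4.79 SM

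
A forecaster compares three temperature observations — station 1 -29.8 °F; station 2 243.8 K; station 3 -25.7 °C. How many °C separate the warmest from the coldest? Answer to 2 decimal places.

station 1: -29.8 °F = -34.333 °C.
station 2: 243.8 K = -29.350 °C.
Spread: (-25.700) − (-34.333) = 8.633 °C.

8.63 °C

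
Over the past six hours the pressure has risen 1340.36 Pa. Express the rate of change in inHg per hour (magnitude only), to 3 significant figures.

0.0660 inHg per hour

1340.36 Pa / 6 h × 0.0002953 inHg/Pa = 0.0660 inHg/h.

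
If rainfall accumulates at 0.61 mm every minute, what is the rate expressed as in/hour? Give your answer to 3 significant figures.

0.61 mm/minute × 0.0393701 in/mm × 60 minute/hour = 1.44 in/hour.

1.44 in/hour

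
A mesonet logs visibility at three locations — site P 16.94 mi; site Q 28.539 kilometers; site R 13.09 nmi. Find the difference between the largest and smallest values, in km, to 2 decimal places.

4.30 km

site P: 16.94 SM = 27.2623 km.
site R: 13.09 nmi = 24.2427 km.
Spread: 28.5390 − 24.2427 = 4.30 km.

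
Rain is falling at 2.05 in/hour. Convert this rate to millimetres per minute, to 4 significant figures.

0.8678 mm/minute

2.05 in/hour × 25.4 mm/in × 0.0166667 hour/minute = 0.8678 mm/minute.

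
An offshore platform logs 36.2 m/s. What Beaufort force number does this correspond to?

Beaufort force 12

36.2 m/s lies in the Beaufort 12 band (hurricane force, ≥32.7 m/s).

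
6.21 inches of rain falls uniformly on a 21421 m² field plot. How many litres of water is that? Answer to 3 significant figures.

Depth: 6.21 in × 25.4 = 157.734 mm.
1 mm over 1 m² is 1 L, so volume = 157.734 × 21421 = 3378820 L ≈ 3380000 L.

3380000 litres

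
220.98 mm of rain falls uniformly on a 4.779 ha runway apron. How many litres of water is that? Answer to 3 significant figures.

Area: 4.779 ha = 47790 m².
1 mm over 1 m² is 1 L, so volume = 220.98 × 47790 = 10560634 L ≈ 10600000 L.

10600000 litres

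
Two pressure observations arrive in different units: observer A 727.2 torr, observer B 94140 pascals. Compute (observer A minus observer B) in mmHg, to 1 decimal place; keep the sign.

observer B: 94140 Pa = 706.108 mmHg.
Difference: 727.200 − 706.108 = 21.1 mmHg.

21.1 mmHg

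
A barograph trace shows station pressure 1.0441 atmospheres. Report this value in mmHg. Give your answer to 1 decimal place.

793.5 mmHg

1 atm = 760 mmHg, so 1.0441 × 760 = 793.5 mmHg.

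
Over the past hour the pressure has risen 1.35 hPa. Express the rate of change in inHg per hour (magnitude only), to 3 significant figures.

1.35 hPa / 1 h × 0.02953 inHg/hPa = 0.0399 inHg/h.

0.0399 inHg per hour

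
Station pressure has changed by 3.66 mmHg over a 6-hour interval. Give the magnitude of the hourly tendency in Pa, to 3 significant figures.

3.66 mmHg / 6 h × 133.322 Pa/mmHg = 81.3 Pa/h.

81.3 Pa per hour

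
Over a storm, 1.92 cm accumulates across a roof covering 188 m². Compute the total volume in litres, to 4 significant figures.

3610 litres

Depth: 1.92 cm × 10 = 19.2 mm.
1 mm over 1 m² is 1 L, so volume = 19.2 × 188 = 3609.6 L ≈ 3610 L.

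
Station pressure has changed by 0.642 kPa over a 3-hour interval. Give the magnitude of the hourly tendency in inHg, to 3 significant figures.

0.0632 inHg per hour

0.642 kPa / 3 h × 0.2953 inHg/kPa = 0.0632 inHg/h.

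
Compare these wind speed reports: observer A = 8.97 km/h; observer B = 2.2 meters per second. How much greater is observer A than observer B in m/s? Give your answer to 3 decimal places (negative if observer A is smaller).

observer A: 8.97 km/h = 2.49167 m/s.
Difference: 2.49167 − 2.20000 = 0.292 m/s.

0.292 m/s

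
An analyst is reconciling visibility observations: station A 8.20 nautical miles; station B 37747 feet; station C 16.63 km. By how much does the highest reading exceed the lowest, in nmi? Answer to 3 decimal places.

2.767 nmi

station B: 37747 ft = 6.21236 nmi.
station C: 16.63 km = 8.97948 nmi.
Spread: 8.97948 − 6.21236 = 2.767 nmi.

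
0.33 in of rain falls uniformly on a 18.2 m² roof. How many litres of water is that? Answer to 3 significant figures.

Depth: 0.33 in × 25.4 = 8.382 mm.
1 mm over 1 m² is 1 L, so volume = 8.382 × 18.2 = 152.5524 L ≈ 153 L.

153 litres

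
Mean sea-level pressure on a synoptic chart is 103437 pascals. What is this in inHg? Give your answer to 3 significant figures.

30.5 inHg

1 Pa = 0.0002953 inHg, so 103437 × 0.0002953 = 30.5 inHg.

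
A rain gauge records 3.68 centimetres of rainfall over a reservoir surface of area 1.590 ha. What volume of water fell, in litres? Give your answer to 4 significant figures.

Depth: 3.68 cm × 10 = 36.8 mm.
Area: 1.590 ha = 15900 m².
1 mm over 1 m² is 1 L, so volume = 36.8 × 15900 = 585120 L ≈ 585100 L.

585100 litres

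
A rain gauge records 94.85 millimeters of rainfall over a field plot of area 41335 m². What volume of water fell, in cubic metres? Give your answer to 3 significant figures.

1 mm over 1 m² is 1 L, so volume = 94.85 × 41335 = 3920624.7 L = 3920 m³.

3920 cubic metres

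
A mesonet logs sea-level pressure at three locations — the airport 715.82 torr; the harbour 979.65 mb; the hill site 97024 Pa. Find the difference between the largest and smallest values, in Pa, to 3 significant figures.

2530 Pa

the airport: 715.82 mmHg = 95434.83 Pa.
the harbour: 979.65 mb = 97965.00 Pa.
Spread: 97965.00 − 95434.83 = 2530 Pa.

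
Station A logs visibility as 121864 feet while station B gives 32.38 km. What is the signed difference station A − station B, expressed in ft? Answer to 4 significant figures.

15630 ft

station B: 32.38 km = 106233.60 ft.
Difference: 121864.00 − 106233.60 = 15630 ft.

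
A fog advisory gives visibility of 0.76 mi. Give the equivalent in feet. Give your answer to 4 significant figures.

1 SM = 5280 ft, so 0.76 × 5280 = 4013 ft.

4013 ft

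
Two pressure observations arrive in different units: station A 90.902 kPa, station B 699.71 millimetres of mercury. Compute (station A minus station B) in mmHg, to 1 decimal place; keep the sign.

-17.9 mmHg

station A: 90.902 kPa = 681.821 mmHg.
Difference: 681.821 − 699.710 = -17.9 mmHg.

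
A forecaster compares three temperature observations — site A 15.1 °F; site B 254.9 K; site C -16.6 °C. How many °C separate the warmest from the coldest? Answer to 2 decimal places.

8.86 °C

site A: 15.1 °F = -9.389 °C.
site B: 254.9 K = -18.250 °C.
Spread: (-9.389) − (-18.250) = 8.861 °C.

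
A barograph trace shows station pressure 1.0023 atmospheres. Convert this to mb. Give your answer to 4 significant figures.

1 atm = 1013.25 mb, so 1.0023 × 1013.25 = 1016 mb.

1016 mb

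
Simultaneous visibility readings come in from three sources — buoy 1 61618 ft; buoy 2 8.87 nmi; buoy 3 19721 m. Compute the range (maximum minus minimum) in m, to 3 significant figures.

3290 m

buoy 1: 61618 ft = 18781.17 m.
buoy 2: 8.87 nmi = 16427.24 m.
Spread: 19721.00 − 16427.24 = 3290 m.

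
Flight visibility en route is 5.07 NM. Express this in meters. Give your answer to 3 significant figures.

9390 m

1 nmi = 1852 m, so 5.07 × 1852 = 9390 m.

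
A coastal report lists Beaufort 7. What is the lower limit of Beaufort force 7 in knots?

Beaufort 7 (near gale) spans 28–33 knots.

28 kt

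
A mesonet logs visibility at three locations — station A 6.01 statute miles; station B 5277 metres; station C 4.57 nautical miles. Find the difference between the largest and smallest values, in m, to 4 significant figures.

4395 m

station A: 6.01 SM = 9672.16 m.
station C: 4.57 nmi = 8463.64 m.
Spread: 9672.16 − 5277.00 = 4395 m.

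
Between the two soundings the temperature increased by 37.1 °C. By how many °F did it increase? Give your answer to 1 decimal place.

For a temperature change the 32° offset cancels: Δ°F = 37.1 × 1.8 = 66.8 °F.

66.8 °F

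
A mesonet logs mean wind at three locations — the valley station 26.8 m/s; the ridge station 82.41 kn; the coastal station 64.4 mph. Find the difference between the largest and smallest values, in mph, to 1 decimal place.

the valley station: 26.8 m/s = 59.950 mph.
the ridge station: 82.41 kt = 94.836 mph.
Spread: 94.836 − 59.950 = 34.9 mph.

34.9 mph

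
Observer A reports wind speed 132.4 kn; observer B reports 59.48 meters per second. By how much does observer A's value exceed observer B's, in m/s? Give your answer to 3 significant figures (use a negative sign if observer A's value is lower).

8.63 m/s

observer A: 132.4 kt = 68.1124 m/s.
Difference: 68.1124 − 59.4800 = 8.63 m/s.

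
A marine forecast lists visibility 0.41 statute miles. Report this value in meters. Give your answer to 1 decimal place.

1 SM = 1609.34 m, so 0.41 × 1609.34 = 659.8 m.

659.8 m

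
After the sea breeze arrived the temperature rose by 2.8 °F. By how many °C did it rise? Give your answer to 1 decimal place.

1.6 °C

Converting a difference, only the 9/5 scale factor applies: Δ°C = 2.8 × 0.5556 = 1.6 °C.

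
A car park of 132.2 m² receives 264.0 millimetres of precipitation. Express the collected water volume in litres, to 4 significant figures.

34900 litres

1 mm over 1 m² is 1 L, so volume = 264 × 132.2 = 34900.8 L ≈ 34900 L.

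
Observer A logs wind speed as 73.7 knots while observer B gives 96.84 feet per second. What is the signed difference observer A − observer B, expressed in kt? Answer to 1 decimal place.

16.3 kt

observer B: 96.84 ft/s = 57.376 kt.
Difference: 73.700 − 57.376 = 16.3 kt.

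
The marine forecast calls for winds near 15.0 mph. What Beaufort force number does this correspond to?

15.0 mph = 6.7 m/s, which is Beaufort 4 (moderate breeze, 5.5–7.9 m/s).

Beaufort force 4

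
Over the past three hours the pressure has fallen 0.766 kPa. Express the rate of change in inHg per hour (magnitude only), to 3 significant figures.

0.766 kPa / 3 h × 0.2953 inHg/kPa = 0.0754 inHg/h.

0.0754 inHg per hour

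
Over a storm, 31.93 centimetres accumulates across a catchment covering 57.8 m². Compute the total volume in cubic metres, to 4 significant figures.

18.46 cubic metres

Depth: 31.93 cm × 10 = 319.3 mm.
1 mm over 1 m² is 1 L, so volume = 319.3 × 57.8 = 18455.54 L = 18.46 m³.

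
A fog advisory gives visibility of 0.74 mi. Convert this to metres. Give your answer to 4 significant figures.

1 SM = 1609.34 m, so 0.74 × 1609.34 = 1191 m.

1191 m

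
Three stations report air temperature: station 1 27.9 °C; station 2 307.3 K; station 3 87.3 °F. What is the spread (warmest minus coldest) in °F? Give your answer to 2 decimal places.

11.25 °F

station 2: 307.3 K = 34.150 °C.
station 3: 87.3 °F = 30.722 °C.
Spread: 34.150 − 27.900 = 6.250 °C = 11.25 °F.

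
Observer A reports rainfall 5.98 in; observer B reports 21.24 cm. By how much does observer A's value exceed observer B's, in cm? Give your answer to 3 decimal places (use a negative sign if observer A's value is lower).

-6.051 cm

observer A: 5.98 in = 15.18920 cm.
Difference: 15.18920 − 21.24000 = -6.051 cm.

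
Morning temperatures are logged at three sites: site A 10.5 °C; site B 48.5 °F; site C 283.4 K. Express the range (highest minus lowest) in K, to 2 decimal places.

1.33 K

site B: 48.5 °F = 9.167 °C.
site C: 283.4 K = 10.250 °C.
Spread: 10.500 − 9.167 = 1.333 °C.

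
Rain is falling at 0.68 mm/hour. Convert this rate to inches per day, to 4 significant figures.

0.68 mm/hour × 0.0393701 in/mm × 24 hour/day = 0.6425 in/day.

0.6425 in/day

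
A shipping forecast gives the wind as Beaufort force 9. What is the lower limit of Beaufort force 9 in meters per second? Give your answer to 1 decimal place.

20.8 m/s

Beaufort 9 (strong gale) spans 20.8–24.4 m/s.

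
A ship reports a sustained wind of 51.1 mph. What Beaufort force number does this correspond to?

Beaufort force 9

51.1 mph = 22.8 m/s, which is Beaufort 9 (strong gale, 20.8–24.4 m/s).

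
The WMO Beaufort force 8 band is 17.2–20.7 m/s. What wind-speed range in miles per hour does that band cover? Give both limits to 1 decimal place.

17.2–20.7 m/s × 2.237 = 38.5–46.3 mph.

38.5 to 46.3 mph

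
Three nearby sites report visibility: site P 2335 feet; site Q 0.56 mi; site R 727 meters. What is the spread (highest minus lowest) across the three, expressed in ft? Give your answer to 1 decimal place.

621.8 ft

site Q: 0.56 SM = 2956.800 ft.
site R: 727 m = 2385.171 ft.
Spread: 2956.800 − 2335.000 = 621.8 ft.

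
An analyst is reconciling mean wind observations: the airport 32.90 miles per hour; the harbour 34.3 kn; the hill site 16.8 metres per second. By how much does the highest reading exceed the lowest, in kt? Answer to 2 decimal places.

5.71 kt

the airport: 32.90 mph = 28.5893 kt.
the hill site: 16.8 m/s = 32.6566 kt.
Spread: 34.3000 − 28.5893 = 5.71 kt.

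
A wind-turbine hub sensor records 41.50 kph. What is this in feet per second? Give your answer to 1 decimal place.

37.8 ft/s

1 km/h = 0.911344 ft/s, so 41.50 × 0.911344 = 37.8 ft/s.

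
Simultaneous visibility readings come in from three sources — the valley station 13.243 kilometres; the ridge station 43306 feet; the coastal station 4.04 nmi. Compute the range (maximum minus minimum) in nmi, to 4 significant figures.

3.111 nmi

the valley station: 13.243 km = 7.15065 nmi.
the ridge station: 43306 ft = 7.12725 nmi.
Spread: 7.15065 − 4.04000 = 3.111 nmi.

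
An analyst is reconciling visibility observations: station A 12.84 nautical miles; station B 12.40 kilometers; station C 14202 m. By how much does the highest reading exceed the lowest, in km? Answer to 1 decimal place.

11.4 km

station A: 12.84 nmi = 23.780 km.
station C: 14202 m = 14.202 km.
Spread: 23.780 − 12.400 = 11.4 km.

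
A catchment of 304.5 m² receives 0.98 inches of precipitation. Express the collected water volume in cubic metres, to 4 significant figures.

7.580 cubic metres

Depth: 0.98 in × 25.4 = 24.892 mm.
1 mm over 1 m² is 1 L, so volume = 24.892 × 304.5 = 7579.614 L = 7.580 m³.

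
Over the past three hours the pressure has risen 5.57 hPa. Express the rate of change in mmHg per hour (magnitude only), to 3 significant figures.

1.39 mmHg per hour

5.57 hPa / 3 h × 0.750062 mmHg/hPa = 1.39 mmHg/h.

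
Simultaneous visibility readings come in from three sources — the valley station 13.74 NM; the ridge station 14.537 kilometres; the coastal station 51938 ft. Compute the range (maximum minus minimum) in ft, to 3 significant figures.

the valley station: 13.74 nmi = 83485.83 ft.
the ridge station: 14.537 km = 47693.57 ft.
Spread: 83485.83 − 47693.57 = 35800 ft.

35800 ft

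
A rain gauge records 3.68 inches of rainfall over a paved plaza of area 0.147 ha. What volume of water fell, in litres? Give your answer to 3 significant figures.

137000 litres

Depth: 3.68 in × 25.4 = 93.472 mm.
Area: 0.147 ha = 1470 m².
1 mm over 1 m² is 1 L, so volume = 93.472 × 1470 = 137403.84 L ≈ 137000 L.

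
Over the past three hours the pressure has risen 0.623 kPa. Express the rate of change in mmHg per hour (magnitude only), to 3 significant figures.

1.56 mmHg per hour

0.623 kPa / 3 h × 7.50062 mmHg/kPa = 1.56 mmHg/h.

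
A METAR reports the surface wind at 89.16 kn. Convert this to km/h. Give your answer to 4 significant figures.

165.1 km/h

1 kt = 1.852 km/h, so 89.16 × 1.852 = 165.1 km/h.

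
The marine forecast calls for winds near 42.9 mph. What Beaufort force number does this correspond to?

Beaufort force 8

42.9 mph = 19.2 m/s, which is Beaufort 8 (gale, 17.2–20.7 m/s).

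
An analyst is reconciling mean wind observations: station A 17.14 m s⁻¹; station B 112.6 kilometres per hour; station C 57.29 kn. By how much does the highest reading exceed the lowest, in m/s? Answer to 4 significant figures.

14.14 m/s

station B: 112.6 km/h = 31.2778 m/s.
station C: 57.29 kt = 29.4725 m/s.
Spread: 31.2778 − 17.1400 = 14.14 m/s.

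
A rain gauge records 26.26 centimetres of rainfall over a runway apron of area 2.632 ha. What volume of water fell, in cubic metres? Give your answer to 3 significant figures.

6910 cubic metres

Depth: 26.26 cm × 10 = 262.6 mm.
Area: 2.632 ha = 26320 m².
1 mm over 1 m² is 1 L, so volume = 262.6 × 26320 = 6911632 L = 6910 m³.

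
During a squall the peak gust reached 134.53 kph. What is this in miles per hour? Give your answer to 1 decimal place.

83.6 mph

1 km/h = 0.621371 mph, so 134.53 × 0.621371 = 83.6 mph.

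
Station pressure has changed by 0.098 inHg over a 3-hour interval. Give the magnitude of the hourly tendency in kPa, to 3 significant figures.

0.098 inHg / 3 h × 3.38639 kPa/inHg = 0.111 kPa/h.

0.111 kPa per hour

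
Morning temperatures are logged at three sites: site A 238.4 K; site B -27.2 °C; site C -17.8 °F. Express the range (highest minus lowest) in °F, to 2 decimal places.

site A: 238.4 K = -34.750 °C.
site C: -17.8 °F = -27.667 °C.
Spread: (-27.200) − (-34.750) = 7.550 °C = 13.59 °F.

13.59 °F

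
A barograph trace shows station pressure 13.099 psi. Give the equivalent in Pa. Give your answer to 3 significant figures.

1 psi = 6894.76 Pa, so 13.099 × 6894.76 = 90300 Pa.

90300 Pa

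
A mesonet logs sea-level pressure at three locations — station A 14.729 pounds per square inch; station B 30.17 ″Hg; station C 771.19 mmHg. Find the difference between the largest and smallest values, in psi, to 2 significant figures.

station B: 30.17 inHg = 14.8181 psi.
station C: 771.19 mmHg = 14.9123 psi.
Spread: 14.9123 − 14.7290 = 0.18 psi.

0.18 psi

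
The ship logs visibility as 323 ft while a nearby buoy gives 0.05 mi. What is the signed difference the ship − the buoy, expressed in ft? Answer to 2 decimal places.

the buoy: 0.05 SM = 264.0000 ft.
Difference: 323.0000 − 264.0000 = 59.00 ft.

59.00 ft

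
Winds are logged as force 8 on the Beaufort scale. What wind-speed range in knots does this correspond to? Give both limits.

Beaufort 8 (gale) spans 34–40 knots.

34 to 40 kt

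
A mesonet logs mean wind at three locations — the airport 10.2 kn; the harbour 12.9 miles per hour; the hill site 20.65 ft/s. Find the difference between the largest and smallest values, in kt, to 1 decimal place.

2.0 kt

the harbour: 12.9 mph = 11.210 kt.
the hill site: 20.65 ft/s = 12.235 kt.
Spread: 12.235 − 10.200 = 2.0 kt.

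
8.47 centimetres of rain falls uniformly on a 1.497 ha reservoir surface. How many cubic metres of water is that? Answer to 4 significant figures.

Depth: 8.47 cm × 10 = 84.7 mm.
Area: 1.497 ha = 14970 m².
1 mm over 1 m² is 1 L, so volume = 84.7 × 14970 = 1267959 L = 1268 m³.

1268 cubic metres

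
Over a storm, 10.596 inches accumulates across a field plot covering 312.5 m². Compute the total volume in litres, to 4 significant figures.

84110 litres

Depth: 10.596 in × 25.4 = 269.1384 mm.
1 mm over 1 m² is 1 L, so volume = 269.1384 × 312.5 = 84105.75 L ≈ 84110 L.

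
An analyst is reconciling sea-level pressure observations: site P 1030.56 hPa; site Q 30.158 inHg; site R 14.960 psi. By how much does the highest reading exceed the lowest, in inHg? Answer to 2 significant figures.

0.30 inHg

site P: 1030.56 hPa = 30.4324 inHg.
site R: 14.960 psi = 30.4589 inHg.
Spread: 30.4589 − 30.1580 = 0.30 inHg.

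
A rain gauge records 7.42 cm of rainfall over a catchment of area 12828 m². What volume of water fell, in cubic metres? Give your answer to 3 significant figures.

Depth: 7.42 cm × 10 = 74.2 mm.
1 mm over 1 m² is 1 L, so volume = 74.2 × 12828 = 951837.6 L = 952 m³.

952 cubic metres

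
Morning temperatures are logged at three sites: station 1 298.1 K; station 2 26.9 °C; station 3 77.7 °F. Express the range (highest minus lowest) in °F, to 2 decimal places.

station 1: 298.1 K = 24.950 °C.
station 3: 77.7 °F = 25.389 °C.
Spread: 26.900 − 24.950 = 1.950 °C = 3.51 °F.

3.51 °F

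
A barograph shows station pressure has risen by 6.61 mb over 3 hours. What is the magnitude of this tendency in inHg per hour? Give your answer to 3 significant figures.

0.0651 inHg per hour

6.61 mb / 3 h × 0.02953 inHg/mb = 0.0651 inHg/h.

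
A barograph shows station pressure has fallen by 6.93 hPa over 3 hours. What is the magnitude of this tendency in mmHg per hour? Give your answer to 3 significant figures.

1.73 mmHg per hour

6.93 hPa / 3 h × 0.750062 mmHg/hPa = 1.73 mmHg/h.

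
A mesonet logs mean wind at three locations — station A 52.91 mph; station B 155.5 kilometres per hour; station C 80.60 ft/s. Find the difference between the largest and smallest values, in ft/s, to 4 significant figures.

64.11 ft/s

station A: 52.91 mph = 77.6013 ft/s.
station B: 155.5 km/h = 141.7141 ft/s.
Spread: 141.7141 − 77.6013 = 64.11 ft/s.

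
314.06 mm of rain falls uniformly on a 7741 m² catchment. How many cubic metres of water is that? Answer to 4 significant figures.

1 mm over 1 m² is 1 L, so volume = 314.06 × 7741 = 2431138.5 L = 2431 m³.

2431 cubic metres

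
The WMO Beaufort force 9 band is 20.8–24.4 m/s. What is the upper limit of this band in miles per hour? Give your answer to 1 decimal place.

20.8–24.4 m/s × 2.237 = 46.5–54.6 mph.

54.6 mph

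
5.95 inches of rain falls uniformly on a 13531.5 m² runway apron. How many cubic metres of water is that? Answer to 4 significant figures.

Depth: 5.95 in × 25.4 = 151.13 mm.
1 mm over 1 m² is 1 L, so volume = 151.13 × 13531.5 = 2045015.6 L = 2045 m³.

2045 cubic metres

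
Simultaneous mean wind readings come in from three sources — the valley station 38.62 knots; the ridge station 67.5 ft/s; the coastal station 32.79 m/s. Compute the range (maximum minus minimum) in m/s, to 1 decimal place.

12.9 m/s

the valley station: 38.62 kt = 19.868 m/s.
the ridge station: 67.5 ft/s = 20.574 m/s.
Spread: 32.790 − 19.868 = 12.9 m/s.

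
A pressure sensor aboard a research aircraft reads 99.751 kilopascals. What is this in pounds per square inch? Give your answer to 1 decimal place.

1 kPa = 0.145038 psi, so 99.751 × 0.145038 = 14.5 psi.

14.5 psi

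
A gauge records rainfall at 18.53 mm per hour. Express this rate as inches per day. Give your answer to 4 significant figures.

18.53 mm/hour × 0.0393701 in/mm × 24 hour/day = 17.51 in/day.

17.51 in/day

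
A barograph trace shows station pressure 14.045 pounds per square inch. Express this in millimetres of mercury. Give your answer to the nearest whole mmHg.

726 mmHg

1 psi = 51.7149 mmHg, so 14.045 × 51.7149 = 726 mmHg.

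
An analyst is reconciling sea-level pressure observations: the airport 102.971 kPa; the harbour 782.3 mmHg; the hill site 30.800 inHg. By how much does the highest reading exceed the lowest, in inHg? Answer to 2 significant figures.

0.39 inHg

the airport: 102.971 kPa = 30.4073 inHg.
the harbour: 782.3 mmHg = 30.7992 inHg.
Spread: 30.8000 − 30.4073 = 0.39 inHg.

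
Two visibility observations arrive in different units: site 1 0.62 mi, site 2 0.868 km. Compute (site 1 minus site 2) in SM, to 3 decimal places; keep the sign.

site 2: 0.868 km = 0.53935 SM.
Difference: 0.62000 − 0.53935 = 0.081 SM.

0.081 SM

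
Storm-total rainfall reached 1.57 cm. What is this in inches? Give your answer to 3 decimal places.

0.618 in

1 cm = 0.393701 in, so 1.57 × 0.393701 = 0.618 in.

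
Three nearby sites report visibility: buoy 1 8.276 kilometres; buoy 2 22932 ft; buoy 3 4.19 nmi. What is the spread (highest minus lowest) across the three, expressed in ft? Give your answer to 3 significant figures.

4220 ft

buoy 1: 8.276 km = 27152.23 ft.
buoy 3: 4.19 nmi = 25458.92 ft.
Spread: 27152.23 − 22932.00 = 4220 ft.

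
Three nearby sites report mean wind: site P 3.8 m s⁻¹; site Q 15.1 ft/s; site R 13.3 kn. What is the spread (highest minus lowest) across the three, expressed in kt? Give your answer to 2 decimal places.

5.91 kt

site P: 3.8 m/s = 7.3866 kt.
site Q: 15.1 ft/s = 8.9465 kt.
Spread: 13.3000 − 7.3866 = 5.91 kt.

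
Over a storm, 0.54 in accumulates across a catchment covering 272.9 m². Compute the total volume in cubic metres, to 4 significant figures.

Depth: 0.54 in × 25.4 = 13.716 mm.
1 mm over 1 m² is 1 L, so volume = 13.716 × 272.9 = 3743.0964 L = 3.743 m³.

3.743 cubic metres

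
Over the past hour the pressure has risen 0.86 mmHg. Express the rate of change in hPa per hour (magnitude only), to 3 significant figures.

0.86 mmHg / 1 h × 1.33322 hPa/mmHg = 1.15 hPa/h.

1.15 hPa per hour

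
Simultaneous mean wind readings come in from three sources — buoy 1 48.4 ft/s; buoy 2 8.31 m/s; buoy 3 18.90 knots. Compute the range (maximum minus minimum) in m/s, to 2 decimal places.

6.44 m/s

buoy 1: 48.4 ft/s = 14.7523 m/s.
buoy 3: 18.90 kt = 9.7230 m/s.
Spread: 14.7523 − 8.3100 = 6.44 m/s.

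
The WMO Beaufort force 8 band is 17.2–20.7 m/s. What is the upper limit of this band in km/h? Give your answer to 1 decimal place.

74.5 km/h

17.2–20.7 m/s × 3.6 = 61.9–74.5 km/h.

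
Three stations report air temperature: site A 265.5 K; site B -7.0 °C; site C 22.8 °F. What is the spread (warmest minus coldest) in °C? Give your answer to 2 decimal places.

site A: 265.5 K = -7.650 °C.
site C: 22.8 °F = -5.111 °C.
Spread: (-5.111) − (-7.650) = 2.539 °C.

2.54 °C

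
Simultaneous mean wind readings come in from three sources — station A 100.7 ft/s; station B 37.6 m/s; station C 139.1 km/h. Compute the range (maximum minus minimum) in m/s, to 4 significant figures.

station A: 100.7 ft/s = 30.69336 m/s.
station C: 139.1 km/h = 38.63889 m/s.
Spread: 38.63889 − 30.69336 = 7.946 m/s.

7.946 m/s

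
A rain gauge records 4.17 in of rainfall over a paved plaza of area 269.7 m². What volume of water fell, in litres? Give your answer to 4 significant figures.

28570 litres

Depth: 4.17 in × 25.4 = 105.918 mm.
1 mm over 1 m² is 1 L, so volume = 105.918 × 269.7 = 28566.085 L ≈ 28570 L.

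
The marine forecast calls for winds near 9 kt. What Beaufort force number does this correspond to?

9 kt lies in the Beaufort 3 band (gentle breeze, 7–10 kt).

Beaufort force 3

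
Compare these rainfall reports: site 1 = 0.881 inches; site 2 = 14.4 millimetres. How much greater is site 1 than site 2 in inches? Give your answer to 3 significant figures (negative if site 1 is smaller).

site 2: 14.4 mm = 0.56693 in.
Difference: 0.88100 − 0.56693 = 0.314 in.

0.314 in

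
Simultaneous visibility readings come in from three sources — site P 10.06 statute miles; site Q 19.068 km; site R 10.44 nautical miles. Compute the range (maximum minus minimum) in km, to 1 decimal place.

site P: 10.06 SM = 16.190 km.
site R: 10.44 nmi = 19.335 km.
Spread: 19.335 − 16.190 = 3.1 km.

3.1 km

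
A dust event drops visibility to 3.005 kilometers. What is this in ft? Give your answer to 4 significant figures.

9859 ft

1 km = 3280.84 ft, so 3.005 × 3280.84 = 9859 ft.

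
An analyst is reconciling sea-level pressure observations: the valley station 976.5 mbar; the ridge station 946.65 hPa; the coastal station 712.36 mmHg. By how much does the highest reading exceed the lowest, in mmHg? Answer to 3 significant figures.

the valley station: 976.5 mb = 732.435 mmHg.
the ridge station: 946.65 hPa = 710.046 mmHg.
Spread: 732.435 − 710.046 = 22.4 mmHg.

22.4 mmHg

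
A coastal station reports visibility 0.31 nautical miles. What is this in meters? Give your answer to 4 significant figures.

574.1 m

1 nmi = 1852 m, so 0.31 × 1852 = 574.1 m.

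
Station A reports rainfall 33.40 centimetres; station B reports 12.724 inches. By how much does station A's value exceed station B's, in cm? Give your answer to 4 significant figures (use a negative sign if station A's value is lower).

station B: 12.724 in = 32.31896 cm.
Difference: 33.40000 − 32.31896 = 1.081 cm.

1.081 cm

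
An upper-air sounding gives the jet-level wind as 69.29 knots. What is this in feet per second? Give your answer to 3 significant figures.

1 kt = 1.68781 ft/s, so 69.29 × 1.68781 = 117 ft/s.

117 ft/s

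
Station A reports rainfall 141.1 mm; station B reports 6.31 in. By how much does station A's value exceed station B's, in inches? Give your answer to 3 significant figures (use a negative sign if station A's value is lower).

-0.755 in

station A: 141.1 mm = 5.55512 in.
Difference: 5.55512 − 6.31000 = -0.755 in.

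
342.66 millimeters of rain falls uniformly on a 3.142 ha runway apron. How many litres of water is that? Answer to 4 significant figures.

10770000 litres

Area: 3.142 ha = 31420 m².
1 mm over 1 m² is 1 L, so volume = 342.66 × 31420 = 10766377 L ≈ 10770000 L.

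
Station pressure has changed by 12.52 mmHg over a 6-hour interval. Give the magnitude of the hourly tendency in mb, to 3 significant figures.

2.78 mb per hour

12.52 mmHg / 6 h × 1.33322 mb/mmHg = 2.78 mb/h.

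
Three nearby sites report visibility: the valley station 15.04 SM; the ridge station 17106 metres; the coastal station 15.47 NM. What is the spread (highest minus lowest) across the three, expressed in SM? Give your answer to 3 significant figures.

the ridge station: 17106 m = 10.6292 SM.
the coastal station: 15.47 nmi = 17.8026 SM.
Spread: 17.8026 − 10.6292 = 7.17 SM.

7.17 SM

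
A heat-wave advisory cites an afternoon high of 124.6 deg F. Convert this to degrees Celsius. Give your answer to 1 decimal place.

51.4 °C

°C = (°F − 32) × 5/9 = (124.6 − 32) / 1.8 = 51.4 °C.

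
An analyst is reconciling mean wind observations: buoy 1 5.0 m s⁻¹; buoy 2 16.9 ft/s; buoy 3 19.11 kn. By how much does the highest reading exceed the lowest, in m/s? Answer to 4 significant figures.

buoy 2: 16.9 ft/s = 5.15112 m/s.
buoy 3: 19.11 kt = 9.83103 m/s.
Spread: 9.83103 − 5.00000 = 4.831 m/s.

4.831 m/s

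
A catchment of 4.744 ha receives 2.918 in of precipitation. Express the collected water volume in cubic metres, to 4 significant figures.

3516 cubic metres

Depth: 2.918 in × 25.4 = 74.1172 mm.
Area: 4.744 ha = 47440 m².
1 mm over 1 m² is 1 L, so volume = 74.1172 × 47440 = 3516120 L = 3516 m³.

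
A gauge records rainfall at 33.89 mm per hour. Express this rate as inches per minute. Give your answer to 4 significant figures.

33.89 mm/hour × 0.0393701 in/mm × 0.0166667 hour/minute = 0.02224 in/minute.

0.02224 in/minute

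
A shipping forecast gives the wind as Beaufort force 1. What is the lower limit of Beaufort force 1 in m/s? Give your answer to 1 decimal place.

0.3 m/s

Beaufort 1 (light air) spans 0.3–1.5 m/s.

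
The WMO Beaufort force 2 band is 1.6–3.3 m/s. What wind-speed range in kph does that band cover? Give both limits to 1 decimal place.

1.6–3.3 m/s × 3.6 = 5.8–11.9 km/h.

5.8 to 11.9 km/h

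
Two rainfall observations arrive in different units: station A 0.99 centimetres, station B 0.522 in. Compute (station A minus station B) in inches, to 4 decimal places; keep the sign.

station A: 0.99 cm = 0.389764 in.
Difference: 0.389764 − 0.522000 = -0.1322 in.

-0.1322 in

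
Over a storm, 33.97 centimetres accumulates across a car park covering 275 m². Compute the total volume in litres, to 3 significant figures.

Depth: 33.97 cm × 10 = 339.7 mm.
1 mm over 1 m² is 1 L, so volume = 339.7 × 275 = 93417.5 L ≈ 93400 L.

93400 litres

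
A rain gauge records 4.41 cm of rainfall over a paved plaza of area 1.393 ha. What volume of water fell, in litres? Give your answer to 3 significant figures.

Depth: 4.41 cm × 10 = 44.1 mm.
Area: 1.393 ha = 13930 m².
1 mm over 1 m² is 1 L, so volume = 44.1 × 13930 = 614313 L ≈ 614000 L.

614000 litres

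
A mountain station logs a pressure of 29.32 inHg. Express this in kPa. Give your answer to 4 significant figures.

99.29 kPa

1 inHg = 3.38639 kPa, so 29.32 × 3.38639 = 99.29 kPa.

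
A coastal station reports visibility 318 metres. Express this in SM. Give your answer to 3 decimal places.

0.198 SM

1 m = 0.000621371 SM, so 318 × 0.000621371 = 0.198 SM.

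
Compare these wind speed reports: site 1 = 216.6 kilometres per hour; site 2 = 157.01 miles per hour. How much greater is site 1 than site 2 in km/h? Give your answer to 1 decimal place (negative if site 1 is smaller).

-36.1 km/h

site 2: 157.01 mph = 252.683 km/h.
Difference: 216.600 − 252.683 = -36.1 km/h.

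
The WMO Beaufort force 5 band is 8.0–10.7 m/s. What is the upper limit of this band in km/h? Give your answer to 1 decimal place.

38.5 km/h

8.0–10.7 m/s × 3.6 = 28.8–38.5 km/h.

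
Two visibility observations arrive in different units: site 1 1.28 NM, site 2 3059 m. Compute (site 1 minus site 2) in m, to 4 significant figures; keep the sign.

site 1: 1.28 nmi = 2370.560 m.
Difference: 2370.560 − 3059.000 = -688.4 m.

-688.4 m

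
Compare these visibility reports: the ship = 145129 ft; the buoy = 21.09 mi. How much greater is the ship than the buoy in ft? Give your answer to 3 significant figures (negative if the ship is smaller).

33800 ft

the buoy: 21.09 SM = 111355.20 ft.
Difference: 145129.00 − 111355.20 = 33800 ft.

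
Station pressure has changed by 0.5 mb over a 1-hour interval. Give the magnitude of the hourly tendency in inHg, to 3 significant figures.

0.0148 inHg per hour

0.5 mb / 1 h × 0.02953 inHg/mb = 0.0148 inHg/h.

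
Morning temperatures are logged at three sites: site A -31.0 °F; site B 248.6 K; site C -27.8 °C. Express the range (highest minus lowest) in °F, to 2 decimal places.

18.81 °F

site A: -31.0 °F = -35.000 °C.
site B: 248.6 K = -24.550 °C.
Spread: (-24.550) − (-35.000) = 10.450 °C = 18.81 °F.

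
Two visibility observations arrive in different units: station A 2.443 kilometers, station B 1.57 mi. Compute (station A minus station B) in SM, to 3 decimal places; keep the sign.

station A: 2.443 km = 1.51801 SM.
Difference: 1.51801 − 1.57000 = -0.052 SM.

-0.052 SM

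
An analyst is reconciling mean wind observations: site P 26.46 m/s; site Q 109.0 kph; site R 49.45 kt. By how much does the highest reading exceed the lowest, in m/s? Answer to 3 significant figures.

4.84 m/s

site Q: 109.0 km/h = 30.2778 m/s.
site R: 49.45 kt = 25.4393 m/s.
Spread: 30.2778 − 25.4393 = 4.84 m/s.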